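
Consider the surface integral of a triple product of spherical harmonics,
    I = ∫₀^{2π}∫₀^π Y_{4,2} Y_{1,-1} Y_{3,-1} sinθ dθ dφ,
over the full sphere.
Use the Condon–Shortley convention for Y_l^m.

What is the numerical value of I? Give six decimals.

0.238414

Rules hold: Σm=0, L=8 even, 3≤3≤5.
N = 9·3·7 = 189
Δ = 2!·6!·0!/9! = 1/252
Racah Σ t=1..1: t=1:−1/36 = -1/36
⇒ 3j(4 1 3; 0 0 0)² = 4/63, sgn +1
Racah Σ t=0..0: t=0:+1/96 = 1/96
⇒ 3j(4 1 3; 2 -1 -1)² = 5/84, sgn +1
4πI² = N·(3j₀)²·(3jₘ)² = 5/7
I = +1·√(0.714286/4π) = 0.23841361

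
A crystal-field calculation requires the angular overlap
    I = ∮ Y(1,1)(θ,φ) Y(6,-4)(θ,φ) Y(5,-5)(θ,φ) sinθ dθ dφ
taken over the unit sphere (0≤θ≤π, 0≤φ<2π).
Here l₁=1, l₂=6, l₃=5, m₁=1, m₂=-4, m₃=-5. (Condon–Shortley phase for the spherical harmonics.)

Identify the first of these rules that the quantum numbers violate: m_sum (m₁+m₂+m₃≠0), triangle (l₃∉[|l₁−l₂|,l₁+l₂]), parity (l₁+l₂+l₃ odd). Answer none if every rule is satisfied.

m₁+m₂+m₃ = 1 − 4 − 5 = -8  ✗
triangle: |1−6|=5 ≤ l₃=5 ≤ 1+6=7
parity: l₁+l₂+l₃ = 12 is even

m_sum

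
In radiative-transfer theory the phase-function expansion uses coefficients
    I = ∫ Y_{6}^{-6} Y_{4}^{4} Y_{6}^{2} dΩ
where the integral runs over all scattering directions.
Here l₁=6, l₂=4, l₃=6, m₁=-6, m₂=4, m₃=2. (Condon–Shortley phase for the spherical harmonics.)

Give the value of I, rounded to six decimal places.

0.056161

m-sum 0 ✓  L=16 even ✓  2≤6≤10 ✓
Π(2lᵢ+1) = 13×9×13 = 1521
triangle coeff Δ(6,4,6) = 1/15315300
Σ_t [0,4]: t=0:+1/829440 t=1:−1/25920 t=2:+1/9216 t=3:−1/25920 t=4:+1/829440 = 7/207360
(3j)²=28/2431 [(6 4 6; 0 0 0)], sign=+1
Σ_t [4,4]: t=4:+1/23224320 = 1/23224320
(3j)²=1/442 [(6 4 6; -6 4 2)], sign=+1
⇒ 4πI² = 126/3179
I = (+1)√(126/3179/(4π)) = 0.05616103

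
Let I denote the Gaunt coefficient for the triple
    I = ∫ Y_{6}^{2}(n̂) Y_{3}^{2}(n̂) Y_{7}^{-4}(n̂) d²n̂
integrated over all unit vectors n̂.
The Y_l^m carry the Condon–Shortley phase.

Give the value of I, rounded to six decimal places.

Rules hold: Σm=0, L=16 even, 3≤7≤9.
N = 13·7·15 = 1365
Δ = 2!·10!·4!/17! = 1/2042040
Racah Σ t=0..2: t=0:+1/207360 t=1:−1/57600 t=2:+1/207360 = -1/129600
⇒ 3j(6 3 7; 0 0 0)² = 168/12155, sgn +1
Racah Σ t=1..2: t=1:−1/725760 t=2:+1/967680 = -1/2903040
⇒ 3j(6 3 7; 2 2 -4)² = 5/3094, sgn +1
4πI² = N·(3j₀)²·(3jₘ)² = 1260/41327
I = +1·√(0.0304885/4π) = 0.04925648

0.049256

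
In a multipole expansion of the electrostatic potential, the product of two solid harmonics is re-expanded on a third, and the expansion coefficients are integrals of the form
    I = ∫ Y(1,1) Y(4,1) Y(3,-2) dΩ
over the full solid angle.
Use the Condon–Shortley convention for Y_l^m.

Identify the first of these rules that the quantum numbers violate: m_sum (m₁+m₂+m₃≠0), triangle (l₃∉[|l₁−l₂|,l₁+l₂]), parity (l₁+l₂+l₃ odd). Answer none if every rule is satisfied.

m₁+m₂+m₃ = 1 + 1 − 2 = 0  ✓
triangle: |1−4|=3 ≤ l₃=3 ≤ 1+4=5  ✓
parity: l₁+l₂+l₃ = 8 is even  ✓

none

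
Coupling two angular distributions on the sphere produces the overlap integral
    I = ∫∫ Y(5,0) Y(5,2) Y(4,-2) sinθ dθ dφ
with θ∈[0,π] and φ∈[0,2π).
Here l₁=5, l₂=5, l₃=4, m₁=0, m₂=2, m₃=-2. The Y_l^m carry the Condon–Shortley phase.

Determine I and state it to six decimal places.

-0.099440

m-sum 0 ✓  L=14 even ✓  0≤4≤10 ✓
Π(2lᵢ+1) = 11×11×9 = 1089
triangle coeff Δ(5,5,4) = 1/3153150
Σ_t [1,5]: t=1:−1/69120 t=2:+1/1728 t=3:−1/576 t=4:+1/1728 t=5:−1/69120 = -7/11520
(3j)²=2/143 [(5 5 4; 0 0 0)], sign=-1
Σ_t [3,5]: t=3:−1/3456 t=4:+1/1728 t=5:−1/11520 = 7/34560
(3j)²=7/858 [(5 5 4; 0 2 -2)], sign=+1
⇒ 4πI² = 21/169
I = (-1)√(21/169/(4π)) = -0.09944006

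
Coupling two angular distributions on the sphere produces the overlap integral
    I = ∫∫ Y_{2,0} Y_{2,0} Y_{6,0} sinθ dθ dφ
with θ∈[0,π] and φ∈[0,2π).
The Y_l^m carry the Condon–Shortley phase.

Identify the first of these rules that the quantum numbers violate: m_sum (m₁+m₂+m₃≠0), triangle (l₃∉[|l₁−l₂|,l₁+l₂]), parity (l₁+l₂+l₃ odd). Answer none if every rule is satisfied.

azimuthal sum: 0 + 0 + 0 = 0  ✓
0 ≤ 6 ≤ 4 (triangle on l)  ✗
L = 2 + 2 + 6 = 10 (even)

triangle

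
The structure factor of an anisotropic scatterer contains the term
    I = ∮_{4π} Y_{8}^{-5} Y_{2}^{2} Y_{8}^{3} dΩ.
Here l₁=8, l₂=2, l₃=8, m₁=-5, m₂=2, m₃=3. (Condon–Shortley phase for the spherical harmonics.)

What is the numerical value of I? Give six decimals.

0.151411

Checks pass: Σm=0; 18 even; l₃=8∈[6,10].
(2·8+1)(2·2+1)(2·8+1) = 1445
Δ: 2! 14! 2! / 19! → 1/348840
sum: t=0:+1/116121600 t=1:−1/25401600 t=2:+1/116121600 = -1/45158400
3j²(8 2 8; 0 0 0) = Δ·Π!·Σ² = 24/1615  (sign -1)
sum: t=2:+1/958003200 = 1/958003200
3j²(8 2 8; -5 2 3) = Δ·Π!·Σ² = 13/969  (sign -1)
combine: 4πI² = 1445·24/1615·13/969 = 104/361
take √, sign +1: I = 0.15141125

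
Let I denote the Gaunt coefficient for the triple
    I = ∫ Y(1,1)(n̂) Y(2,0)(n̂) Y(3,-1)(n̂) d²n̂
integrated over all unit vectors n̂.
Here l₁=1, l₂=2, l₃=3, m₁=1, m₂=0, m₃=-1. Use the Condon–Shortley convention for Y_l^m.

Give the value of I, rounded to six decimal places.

-0.202301

Checks pass: Σm=0; 6 even; l₃=3∈[1,3].
(2·1+1)(2·2+1)(2·3+1) = 105
Δ: 0! 2! 4! / 7! → 1/105
sum: t=0:+1/4 = 1/4
3j²(1 2 3; 0 0 0) = Δ·Π!·Σ² = 3/35  (sign -1)
sum: t=0:+1/8 = 1/8
3j²(1 2 3; 1 0 -1) = Δ·Π!·Σ² = 2/35  (sign +1)
combine: 4πI² = 105·3/35·2/35 = 18/35
take √, sign -1: I = -0.20230066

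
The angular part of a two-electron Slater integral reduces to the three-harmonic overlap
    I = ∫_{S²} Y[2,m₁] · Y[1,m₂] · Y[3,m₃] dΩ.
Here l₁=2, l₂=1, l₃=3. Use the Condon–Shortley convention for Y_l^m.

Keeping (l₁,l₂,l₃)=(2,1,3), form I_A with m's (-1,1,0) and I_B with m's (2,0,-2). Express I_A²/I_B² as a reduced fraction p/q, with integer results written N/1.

Same 2,1,3: normalisation and zero-m 3j drop out of the ratio.
A: Δ: 0! 4! 2! / 7! → 1/105; sum: t=0:+1/12 = 1/12; 3j²(2 1 3; -1 1 0) = Δ·Π!·Σ² = 1/35  (sign -1)
B: Δ: 0! 4! 2! / 7! → 1/105; sum: t=0:+1/24 = 1/24; 3j²(2 1 3; 2 0 -2) = Δ·Π!·Σ² = 1/21  (sign -1)
I_A²/I_B² = (1/35)/(1/21) = 3/5

3/5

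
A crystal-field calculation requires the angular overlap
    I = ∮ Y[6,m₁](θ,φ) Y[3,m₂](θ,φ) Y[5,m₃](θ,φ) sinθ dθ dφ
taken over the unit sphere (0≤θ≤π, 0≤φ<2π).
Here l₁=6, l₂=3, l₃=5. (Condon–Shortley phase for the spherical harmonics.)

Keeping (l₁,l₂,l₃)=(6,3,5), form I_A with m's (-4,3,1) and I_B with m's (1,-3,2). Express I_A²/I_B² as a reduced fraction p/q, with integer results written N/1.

12/7

Shared (l₁,l₂,l₃)=(6,3,5): N and (l;000)² cancel in I_A²/I_B².
A: Δ = 4!·8!·2!/15! = 1/675675; Racah Σ t=4..4: t=4:+1/69120 = 1/69120; ⇒ 3j(6 3 5; -4 3 1)² = 4/143, sgn +1
B: Δ = 4!·8!·2!/15! = 1/675675; Racah Σ t=0..0: t=0:+1/34560 = 1/34560; ⇒ 3j(6 3 5; 1 -3 2)² = 7/429, sgn -1
I_A²/I_B² = (4/143)/(7/429) = 12/7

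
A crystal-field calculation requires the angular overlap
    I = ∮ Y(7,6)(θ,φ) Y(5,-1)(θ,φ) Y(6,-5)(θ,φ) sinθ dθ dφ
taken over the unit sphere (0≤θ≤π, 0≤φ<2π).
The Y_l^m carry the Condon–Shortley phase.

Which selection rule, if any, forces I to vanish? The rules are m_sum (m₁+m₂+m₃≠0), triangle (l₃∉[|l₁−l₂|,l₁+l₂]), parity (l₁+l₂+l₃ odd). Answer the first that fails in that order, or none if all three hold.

Σmᵢ = 0  ✓
l₃∈[|l₁−l₂|,l₁+l₂]=[2,12], have l₃=6  ✓
Σlᵢ = 18 ⇒ even  ✓

none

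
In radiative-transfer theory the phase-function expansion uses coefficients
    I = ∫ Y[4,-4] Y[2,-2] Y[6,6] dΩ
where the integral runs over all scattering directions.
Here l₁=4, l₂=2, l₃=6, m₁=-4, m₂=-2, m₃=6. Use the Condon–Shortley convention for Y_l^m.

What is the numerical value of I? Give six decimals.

0.353849

Checks pass: Σm=0; 12 even; l₃=6∈[2,6].
(2·4+1)(2·2+1)(2·6+1) = 585
Δ: 0! 8! 4! / 13! → 1/6435
sum: t=0:+1/2304 = 1/2304
3j²(4 2 6; 0 0 0) = Δ·Π!·Σ² = 5/143  (sign +1)
sum: t=0:+1/967680 = 1/967680
3j²(4 2 6; -4 -2 6) = Δ·Π!·Σ² = 1/13  (sign +1)
combine: 4πI² = 585·5/143·1/13 = 225/143
take √, sign +1: I = 0.35384927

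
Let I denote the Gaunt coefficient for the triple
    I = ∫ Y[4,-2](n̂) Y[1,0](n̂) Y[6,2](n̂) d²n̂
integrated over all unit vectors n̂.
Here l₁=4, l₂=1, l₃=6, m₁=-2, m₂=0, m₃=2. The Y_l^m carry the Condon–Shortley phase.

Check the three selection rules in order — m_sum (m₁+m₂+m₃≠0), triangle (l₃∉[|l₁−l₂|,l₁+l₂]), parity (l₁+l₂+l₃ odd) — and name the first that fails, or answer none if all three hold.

m₁+m₂+m₃ = -2 + 0 + 2 = 0  ✓
triangle: |4−1|=3 ≤ l₃=6 ≤ 4+1=5  ✗
parity: l₁+l₂+l₃ = 11 is odd

triangle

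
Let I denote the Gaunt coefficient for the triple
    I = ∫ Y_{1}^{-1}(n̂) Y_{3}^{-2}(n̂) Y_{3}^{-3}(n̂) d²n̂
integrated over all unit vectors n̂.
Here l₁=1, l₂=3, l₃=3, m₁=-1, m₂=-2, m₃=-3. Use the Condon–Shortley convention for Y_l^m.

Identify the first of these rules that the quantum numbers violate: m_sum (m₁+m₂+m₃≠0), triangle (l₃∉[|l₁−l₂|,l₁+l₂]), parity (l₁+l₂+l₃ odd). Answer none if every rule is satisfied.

m₁+m₂+m₃ = -1 − 2 − 3 = -6  ✗
triangle: |1−3|=2 ≤ l₃=3 ≤ 1+3=4
parity: l₁+l₂+l₃ = 7 is odd

m_sum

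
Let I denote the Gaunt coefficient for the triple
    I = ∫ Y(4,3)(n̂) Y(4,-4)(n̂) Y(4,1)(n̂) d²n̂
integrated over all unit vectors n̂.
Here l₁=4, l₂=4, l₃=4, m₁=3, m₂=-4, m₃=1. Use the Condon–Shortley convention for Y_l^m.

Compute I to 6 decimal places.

-0.168431

Rules hold: Σm=0, L=12 even, 0≤4≤8.
N = 9·9·9 = 729
Δ = 4!·4!·4!/13! = 1/450450
Racah Σ t=0..4: t=0:+1/13824 t=1:−1/216 t=2:+1/64 t=3:−1/216 t=4:+1/13824 = 5/768
⇒ 3j(4 4 4; 0 0 0)² = 18/1001, sgn +1
Racah Σ t=0..0: t=0:+1/3456 = 1/3456
⇒ 3j(4 4 4; 3 -4 1)² = 35/1287, sgn -1
4πI² = N·(3j₀)²·(3jₘ)² = 7290/20449
I = -1·√(0.356497/4π) = -0.16843130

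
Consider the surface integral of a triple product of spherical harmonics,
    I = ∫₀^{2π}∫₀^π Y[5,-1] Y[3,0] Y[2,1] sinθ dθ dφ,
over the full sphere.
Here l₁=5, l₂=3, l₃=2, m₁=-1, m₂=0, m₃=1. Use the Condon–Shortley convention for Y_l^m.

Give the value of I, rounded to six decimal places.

Checks pass: Σm=0; 10 even; l₃=2∈[2,8].
(2·5+1)(2·3+1)(2·2+1) = 385
Δ: 6! 4! 0! / 11! → 1/2310
sum: t=3:−1/144 = -1/144
3j²(5 3 2; 0 0 0) = Δ·Π!·Σ² = 10/231  (sign -1)
sum: t=3:−1/216 = -1/216
3j²(5 3 2; -1 0 1) = Δ·Π!·Σ² = 8/231  (sign +1)
combine: 4πI² = 385·10/231·8/231 = 400/693
take √, sign -1: I = -0.21431790

-0.214318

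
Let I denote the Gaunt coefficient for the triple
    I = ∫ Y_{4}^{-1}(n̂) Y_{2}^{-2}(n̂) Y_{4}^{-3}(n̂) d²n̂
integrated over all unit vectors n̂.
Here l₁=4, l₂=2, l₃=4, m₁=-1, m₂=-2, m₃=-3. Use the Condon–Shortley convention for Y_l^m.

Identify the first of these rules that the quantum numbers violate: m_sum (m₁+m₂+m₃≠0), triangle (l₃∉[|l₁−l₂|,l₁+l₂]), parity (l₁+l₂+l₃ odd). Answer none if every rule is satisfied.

m_sum

azimuthal sum: -1 − 2 − 3 = -6  ✗
2 ≤ 4 ≤ 6 (triangle on l)
L = 4 + 2 + 4 = 10 (even)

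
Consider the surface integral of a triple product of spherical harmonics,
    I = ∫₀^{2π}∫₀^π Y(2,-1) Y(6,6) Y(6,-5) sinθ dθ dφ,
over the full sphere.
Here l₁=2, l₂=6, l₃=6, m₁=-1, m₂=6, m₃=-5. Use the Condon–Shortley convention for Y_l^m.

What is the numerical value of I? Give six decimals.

0.178412

Rules hold: Σm=0, L=14 even, 4≤6≤8.
N = 5·13·13 = 845
Δ = 2!·2!·10!/15! = 1/90090
Racah Σ t=0..2: t=0:+1/69120 t=1:−1/14400 t=2:+1/69120 = -7/172800
⇒ 3j(2 6 6; 0 0 0)² = 14/715, sgn -1
Racah Σ t=2..2: t=2:+1/7257600 = 1/7257600
⇒ 3j(2 6 6; -1 6 -5)² = 11/455, sgn -1
4πI² = N·(3j₀)²·(3jₘ)² = 2/5
I = +1·√(0.4/4π) = 0.17841241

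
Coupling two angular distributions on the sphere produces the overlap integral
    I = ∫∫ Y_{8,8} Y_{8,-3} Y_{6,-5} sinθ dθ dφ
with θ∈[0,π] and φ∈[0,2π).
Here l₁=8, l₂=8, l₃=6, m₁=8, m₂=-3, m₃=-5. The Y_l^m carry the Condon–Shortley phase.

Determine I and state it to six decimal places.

m-sum 0 ✓  L=22 even ✓  0≤6≤16 ✓
Π(2lᵢ+1) = 17×17×13 = 3757
triangle coeff Δ(8,8,6) = 1/13742520792
Σ_t [2,8]: t=2:+1/41803776000 t=3:−1/435456000 t=4:+1/39813120 t=5:−1/18662400 t=6:+1/39813120 t=7:−1/435456000 t=8:+1/41803776000 = -11/1393459200
(3j)²=600/96577 [(8 8 6; 0 0 0)], sign=-1
Σ_t [0,0]: t=0:+1/313528320000 = 1/313528320000
(3j)²=22/7429 [(8 8 6; 8 -3 -5)], sign=-1
⇒ 4πI² = 13200/190969
I = (+1)√(13200/190969/(4π)) = 0.07416527

0.074165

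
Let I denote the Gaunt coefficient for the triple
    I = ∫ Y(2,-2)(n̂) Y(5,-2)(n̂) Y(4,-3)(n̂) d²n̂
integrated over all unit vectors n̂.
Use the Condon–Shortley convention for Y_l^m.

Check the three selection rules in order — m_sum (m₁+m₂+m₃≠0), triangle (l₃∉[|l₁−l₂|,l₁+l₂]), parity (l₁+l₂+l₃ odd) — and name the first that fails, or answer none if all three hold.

azimuthal sum: -2 − 2 − 3 = -7  ✗
3 ≤ 4 ≤ 7 (triangle on l)
L = 2 + 5 + 4 = 11 (odd)

m_sum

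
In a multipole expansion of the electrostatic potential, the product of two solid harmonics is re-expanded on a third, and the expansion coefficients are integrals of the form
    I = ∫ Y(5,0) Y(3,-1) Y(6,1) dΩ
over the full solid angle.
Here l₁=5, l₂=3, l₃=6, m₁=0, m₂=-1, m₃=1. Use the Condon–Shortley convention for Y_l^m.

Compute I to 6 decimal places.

Rules hold: Σm=0, L=14 even, 2≤6≤8.
N = 11·7·13 = 1001
Δ = 2!·8!·4!/15! = 1/675675
Racah Σ t=0..2: t=0:+1/8640 t=1:−1/2304 t=2:+1/8640 = -7/34560
⇒ 3j(5 3 6; 0 0 0)² = 7/429, sgn -1
Racah Σ t=0..2: t=0:+1/5760 t=1:−1/3456 t=2:+1/34560 = -1/11520
⇒ 3j(5 3 6; 0 -1 1)² = 2/429, sgn +1
4πI² = N·(3j₀)²·(3jₘ)² = 98/1287
I = -1·√(0.0761461/4π) = -0.07784287

-0.077843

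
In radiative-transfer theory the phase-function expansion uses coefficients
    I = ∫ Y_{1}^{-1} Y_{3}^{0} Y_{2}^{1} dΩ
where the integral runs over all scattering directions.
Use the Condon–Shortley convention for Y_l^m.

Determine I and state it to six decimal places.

0.143048

Checks pass: Σm=0; 6 even; l₃=2∈[2,4].
(2·1+1)(2·3+1)(2·2+1) = 105
Δ: 2! 0! 4! / 7! → 1/105
sum: t=1:−1/4 = -1/4
3j²(1 3 2; 0 0 0) = Δ·Π!·Σ² = 3/35  (sign -1)
sum: t=2:+1/12 = 1/12
3j²(1 3 2; -1 0 1) = Δ·Π!·Σ² = 1/35  (sign -1)
combine: 4πI² = 105·3/35·1/35 = 9/35
take √, sign +1: I = 0.14304817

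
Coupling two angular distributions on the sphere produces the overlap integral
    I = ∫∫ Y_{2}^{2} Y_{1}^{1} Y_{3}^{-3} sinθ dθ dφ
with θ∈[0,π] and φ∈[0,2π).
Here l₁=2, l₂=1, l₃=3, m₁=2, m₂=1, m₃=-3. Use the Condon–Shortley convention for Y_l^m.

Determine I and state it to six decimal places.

m-sum 0 ✓  L=6 even ✓  1≤3≤3 ✓
Π(2lᵢ+1) = 5×3×7 = 105
triangle coeff Δ(2,1,3) = 1/105
Σ_t [0,0]: t=0:+1/4 = 1/4
(3j)²=3/35 [(2 1 3; 0 0 0)], sign=-1
Σ_t [0,0]: t=0:+1/48 = 1/48
(3j)²=1/7 [(2 1 3; 2 1 -3)], sign=+1
⇒ 4πI² = 9/7
I = (-1)√(9/7/(4π)) = -0.31986543

-0.319865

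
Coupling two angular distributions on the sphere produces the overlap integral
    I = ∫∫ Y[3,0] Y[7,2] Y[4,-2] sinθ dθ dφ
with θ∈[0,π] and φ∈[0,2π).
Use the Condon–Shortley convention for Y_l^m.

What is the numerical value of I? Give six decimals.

0.195286

m-sum 0 ✓  L=14 even ✓  4≤4≤10 ✓
Π(2lᵢ+1) = 7×15×9 = 945
triangle coeff Δ(3,7,4) = 1/45045
Σ_t [3,3]: t=3:−1/20736 = -1/20736
(3j)²=35/1287 [(3 7 4; 0 0 0)], sign=-1
Σ_t [3,3]: t=3:−1/51840 = -1/51840
(3j)²=8/429 [(3 7 4; 0 2 -2)], sign=-1
⇒ 4πI² = 9800/20449
I = (+1)√(9800/20449/(4π)) = 0.19528643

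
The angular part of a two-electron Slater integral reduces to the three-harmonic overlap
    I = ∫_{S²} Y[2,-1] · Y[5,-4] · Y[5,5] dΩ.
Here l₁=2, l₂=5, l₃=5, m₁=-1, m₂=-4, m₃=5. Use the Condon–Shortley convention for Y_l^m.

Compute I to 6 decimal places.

-0.187924

Checks pass: Σm=0; 12 even; l₃=5∈[3,7].
(2·2+1)(2·5+1)(2·5+1) = 605
Δ: 2! 2! 8! / 13! → 1/38610
sum: t=0:+1/2880 t=1:−1/576 t=2:+1/2880 = -1/960
3j²(2 5 5; 0 0 0) = Δ·Π!·Σ² = 10/429  (sign +1)
sum: t=1:−1/80640 = -1/80640
3j²(2 5 5; -1 -4 5) = Δ·Π!·Σ² = 9/286  (sign -1)
combine: 4πI² = 605·10/429·9/286 = 75/169
take √, sign -1: I = -0.18792404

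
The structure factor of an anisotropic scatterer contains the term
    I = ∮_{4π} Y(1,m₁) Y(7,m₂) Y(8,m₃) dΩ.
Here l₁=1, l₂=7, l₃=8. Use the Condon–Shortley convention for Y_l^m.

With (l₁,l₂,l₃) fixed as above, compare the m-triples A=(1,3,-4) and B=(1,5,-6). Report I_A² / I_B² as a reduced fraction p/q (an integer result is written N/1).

l's match ⇒ only the (l;m) 3-j factors differ between A and B.
A: triangle coeff Δ(1,7,8) = 1/2040; Σ_t [0,0]: t=0:+1/174182400 = 1/174182400; (3j)²=11/340 [(1 7 8; 1 3 -4)], sign=+1
B: triangle coeff Δ(1,7,8) = 1/2040; Σ_t [0,0]: t=0:+1/1916006400 = 1/1916006400; (3j)²=91/2040 [(1 7 8; 1 5 -6)], sign=+1
I_A²/I_B² = (11/340)/(91/2040) = 66/91

66/91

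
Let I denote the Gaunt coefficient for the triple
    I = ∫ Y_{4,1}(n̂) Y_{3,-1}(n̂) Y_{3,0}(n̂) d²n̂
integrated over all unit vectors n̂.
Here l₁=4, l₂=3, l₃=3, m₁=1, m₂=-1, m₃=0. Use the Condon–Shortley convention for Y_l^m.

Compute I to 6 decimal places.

-0.099323

Checks pass: Σm=0; 10 even; l₃=3∈[1,7].
(2·4+1)(2·3+1)(2·3+1) = 441
Δ: 4! 4! 2! / 11! → 1/34650
sum: t=1:−1/72 t=2:+1/16 t=3:−1/72 = 5/144
3j²(4 3 3; 0 0 0) = Δ·Π!·Σ² = 2/77  (sign -1)
sum: t=0:+1/288 t=1:−1/24 t=2:+1/48 = -5/288
3j²(4 3 3; 1 -1 0) = Δ·Π!·Σ² = 5/462  (sign +1)
combine: 4πI² = 441·2/77·5/462 = 15/121
take √, sign -1: I = -0.09932258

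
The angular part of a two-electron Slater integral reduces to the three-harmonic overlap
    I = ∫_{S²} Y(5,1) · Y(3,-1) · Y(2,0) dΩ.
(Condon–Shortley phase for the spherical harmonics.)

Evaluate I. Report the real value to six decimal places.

-0.227318

Rules hold: Σm=0, L=10 even, 2≤2≤8.
N = 11·7·5 = 385
Δ = 6!·4!·0!/11! = 1/2310
Racah Σ t=3..3: t=3:−1/144 = -1/144
⇒ 3j(5 3 2; 0 0 0)² = 10/231, sgn -1
Racah Σ t=2..2: t=2:+1/192 = 1/192
⇒ 3j(5 3 2; 1 -1 0)² = 3/77, sgn +1
4πI² = N·(3j₀)²·(3jₘ)² = 50/77
I = -1·√(0.649351/4π) = -0.22731846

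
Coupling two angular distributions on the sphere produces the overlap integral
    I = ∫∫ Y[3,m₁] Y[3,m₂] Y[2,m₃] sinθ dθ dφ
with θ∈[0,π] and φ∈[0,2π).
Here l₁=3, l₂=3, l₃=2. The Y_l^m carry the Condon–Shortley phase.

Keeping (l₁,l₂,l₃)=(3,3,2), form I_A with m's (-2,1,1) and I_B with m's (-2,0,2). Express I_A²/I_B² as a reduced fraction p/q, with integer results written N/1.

3/4

l's match ⇒ only the (l;m) 3-j factors differ between A and B.
A: triangle coeff Δ(3,3,2) = 1/3780; Σ_t [3,4]: t=3:−1/12 t=4:+1/48 = -1/16; (3j)²=1/28 [(3 3 2; -2 1 1)], sign=+1
B: triangle coeff Δ(3,3,2) = 1/3780; Σ_t [3,3]: t=3:−1/24 = -1/24; (3j)²=1/21 [(3 3 2; -2 0 2)], sign=-1
I_A²/I_B² = (1/28)/(1/21) = 3/4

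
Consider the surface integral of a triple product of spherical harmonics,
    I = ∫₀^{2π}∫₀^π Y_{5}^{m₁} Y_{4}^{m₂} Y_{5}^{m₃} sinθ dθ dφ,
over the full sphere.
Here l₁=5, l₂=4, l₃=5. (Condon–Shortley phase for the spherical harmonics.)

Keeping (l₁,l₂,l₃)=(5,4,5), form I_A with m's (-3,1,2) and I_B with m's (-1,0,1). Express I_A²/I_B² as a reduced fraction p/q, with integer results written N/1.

Same 5,4,5: normalisation and zero-m 3j drop out of the ratio.
A: Δ: 4! 6! 4! / 15! → 1/3153150; sum: t=2:+1/17280 t=3:−1/2880 t=4:+1/6912 = -1/6912; 3j²(5 4 5; -3 1 2) = Δ·Π!·Σ² = 5/429  (sign +1)
B: Δ: 4! 6! 4! / 15! → 1/3153150; sum: t=0:+1/414720 t=1:−1/4320 t=2:+1/768 t=3:−1/1296 t=4:+1/27648 = 7/20736; 3j²(5 4 5; -1 0 1) = Δ·Π!·Σ² = 8/1287  (sign +1)
I_A²/I_B² = (5/429)/(8/1287) = 15/8

15/8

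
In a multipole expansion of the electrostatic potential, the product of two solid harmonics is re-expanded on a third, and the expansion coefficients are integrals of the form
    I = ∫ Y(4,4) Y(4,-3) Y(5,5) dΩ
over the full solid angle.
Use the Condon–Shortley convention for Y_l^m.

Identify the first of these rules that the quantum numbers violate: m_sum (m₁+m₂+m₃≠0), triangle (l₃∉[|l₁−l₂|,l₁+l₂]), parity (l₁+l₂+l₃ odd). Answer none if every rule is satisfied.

m_sum

azimuthal sum: 4 − 3 + 5 = 6  ✗
0 ≤ 5 ≤ 8 (triangle on l)
L = 4 + 4 + 5 = 13 (odd)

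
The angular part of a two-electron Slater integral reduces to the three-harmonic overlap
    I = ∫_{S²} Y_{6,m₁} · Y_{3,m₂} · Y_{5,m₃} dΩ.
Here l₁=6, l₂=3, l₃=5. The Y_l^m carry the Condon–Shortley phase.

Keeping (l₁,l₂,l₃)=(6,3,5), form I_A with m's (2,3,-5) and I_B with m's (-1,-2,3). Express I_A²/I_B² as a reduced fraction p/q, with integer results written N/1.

3/64

l's match ⇒ only the (l;m) 3-j factors differ between A and B.
A: triangle coeff Δ(6,3,5) = 1/675675; Σ_t [4,4]: t=4:+1/1935360 = 1/1935360; (3j)²=1/1001 [(6 3 5; 2 3 -5)], sign=+1
B: triangle coeff Δ(6,3,5) = 1/675675; Σ_t [0,1]: t=0:+1/120960 t=1:−1/17280 = -1/20160; (3j)²=64/3003 [(6 3 5; -1 -2 3)], sign=-1
I_A²/I_B² = (1/1001)/(64/3003) = 3/64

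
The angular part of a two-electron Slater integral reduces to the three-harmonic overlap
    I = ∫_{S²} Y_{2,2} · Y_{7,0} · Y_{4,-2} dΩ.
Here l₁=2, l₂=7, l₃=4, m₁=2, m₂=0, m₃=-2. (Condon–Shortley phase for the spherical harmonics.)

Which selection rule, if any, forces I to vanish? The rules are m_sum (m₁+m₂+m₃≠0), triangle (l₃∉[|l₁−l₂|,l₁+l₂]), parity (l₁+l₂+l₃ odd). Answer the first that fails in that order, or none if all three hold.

m₁+m₂+m₃ = 2 + 0 − 2 = 0  ✓
triangle: |2−7|=5 ≤ l₃=4 ≤ 2+7=9  ✗
parity: l₁+l₂+l₃ = 13 is odd

triangle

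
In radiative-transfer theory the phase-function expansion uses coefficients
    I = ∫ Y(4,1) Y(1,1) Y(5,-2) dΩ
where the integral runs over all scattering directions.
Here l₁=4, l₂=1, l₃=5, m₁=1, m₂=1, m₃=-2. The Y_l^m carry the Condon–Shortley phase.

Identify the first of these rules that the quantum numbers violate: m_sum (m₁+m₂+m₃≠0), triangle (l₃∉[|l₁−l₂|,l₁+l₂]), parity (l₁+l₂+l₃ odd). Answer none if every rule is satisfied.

m₁+m₂+m₃ = 1 + 1 − 2 = 0  ✓
triangle: |4−1|=3 ≤ l₃=5 ≤ 4+1=5  ✓
parity: l₁+l₂+l₃ = 10 is even  ✓

none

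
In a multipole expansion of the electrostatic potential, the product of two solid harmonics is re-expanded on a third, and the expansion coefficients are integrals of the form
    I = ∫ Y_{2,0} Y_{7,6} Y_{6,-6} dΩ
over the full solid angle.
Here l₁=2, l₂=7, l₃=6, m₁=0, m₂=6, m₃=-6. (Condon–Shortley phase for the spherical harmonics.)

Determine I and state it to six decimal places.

0.000000

L=15 odd ⇒ parity kills the (l;000) factor ⇒ I = 0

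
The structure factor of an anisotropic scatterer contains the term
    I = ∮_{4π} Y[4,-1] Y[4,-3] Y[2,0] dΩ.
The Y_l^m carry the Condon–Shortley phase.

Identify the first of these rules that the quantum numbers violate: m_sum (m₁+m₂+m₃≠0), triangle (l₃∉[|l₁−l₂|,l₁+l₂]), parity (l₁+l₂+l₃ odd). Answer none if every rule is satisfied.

m_sum

Σmᵢ = -4  ✗
l₃∈[|l₁−l₂|,l₁+l₂]=[0,8], have l₃=2
Σlᵢ = 10 ⇒ even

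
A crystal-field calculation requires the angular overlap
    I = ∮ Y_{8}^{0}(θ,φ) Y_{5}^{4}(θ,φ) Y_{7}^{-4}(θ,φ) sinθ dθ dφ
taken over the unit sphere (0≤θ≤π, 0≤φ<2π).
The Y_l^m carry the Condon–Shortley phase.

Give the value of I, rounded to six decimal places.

0.149578

Rules hold: Σm=0, L=20 even, 3≤7≤13.
N = 17·11·15 = 2805
Δ = 6!·10!·4!/21! = 1/814773960
Racah Σ t=1..5: t=1:−1/87091200 t=2:+1/4976640 t=3:−1/2073600 t=4:+1/4976640 t=5:−1/87091200 = -1/9676800
⇒ 3j(8 5 7; 0 0 0)² = 360/46189, sgn +1
Racah Σ t=5..6: t=5:−1/87091200 t=6:+1/348364800 = -1/116121600
⇒ 3j(8 5 7; 0 4 -4)² = 54/4199, sgn +1
4πI² = N·(3j₀)²·(3jₘ)² = 291600/1037153
I = +1·√(0.281154/4π) = 0.14957789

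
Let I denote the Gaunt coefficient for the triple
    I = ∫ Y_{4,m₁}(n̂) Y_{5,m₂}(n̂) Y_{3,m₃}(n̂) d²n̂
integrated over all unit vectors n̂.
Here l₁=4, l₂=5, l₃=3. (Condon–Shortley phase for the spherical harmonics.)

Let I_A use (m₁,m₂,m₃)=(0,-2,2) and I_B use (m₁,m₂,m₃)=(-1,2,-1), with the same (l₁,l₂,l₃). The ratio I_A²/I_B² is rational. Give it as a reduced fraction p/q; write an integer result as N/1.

25/128

Same 4,5,3: normalisation and zero-m 3j drop out of the ratio.
A: Δ: 6! 2! 4! / 13! → 1/180180; sum: t=2:+1/576 t=3:−1/864 = 1/1728; 3j²(4 5 3; 0 -2 2) = Δ·Π!·Σ² = 5/1287  (sign -1)
B: Δ: 6! 2! 4! / 13! → 1/180180; sum: t=3:−1/1728 t=4:+1/288 t=5:−1/960 = 1/540; 3j²(4 5 3; -1 2 -1) = Δ·Π!·Σ² = 128/6435  (sign +1)
I_A²/I_B² = (5/1287)/(128/6435) = 25/128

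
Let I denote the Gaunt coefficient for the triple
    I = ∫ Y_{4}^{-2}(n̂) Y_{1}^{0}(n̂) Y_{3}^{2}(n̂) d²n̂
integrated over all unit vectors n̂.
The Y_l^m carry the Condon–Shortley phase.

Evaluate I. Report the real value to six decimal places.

0.213244

m-sum 0 ✓  L=8 even ✓  3≤3≤5 ✓
Π(2lᵢ+1) = 9×3×7 = 189
triangle coeff Δ(4,1,3) = 1/252
Σ_t [1,1]: t=1:−1/36 = -1/36
(3j)²=4/63 [(4 1 3; 0 0 0)], sign=+1
Σ_t [1,1]: t=1:−1/120 = -1/120
(3j)²=1/21 [(4 1 3; -2 0 2)], sign=+1
⇒ 4πI² = 4/7
I = (+1)√(4/7/(4π)) = 0.21324362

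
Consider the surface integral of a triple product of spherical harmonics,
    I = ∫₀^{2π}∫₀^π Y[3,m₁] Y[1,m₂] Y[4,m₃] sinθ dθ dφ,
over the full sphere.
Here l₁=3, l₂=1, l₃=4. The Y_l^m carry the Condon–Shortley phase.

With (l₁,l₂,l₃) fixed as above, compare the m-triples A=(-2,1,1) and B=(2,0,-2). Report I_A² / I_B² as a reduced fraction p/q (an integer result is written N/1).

Shared (l₁,l₂,l₃)=(3,1,4): N and (l;000)² cancel in I_A²/I_B².
A: Δ = 0!·6!·2!/9! = 1/252; Racah Σ t=0..0: t=0:+1/240 = 1/240; ⇒ 3j(3 1 4; -2 1 1)² = 1/84, sgn -1
B: Δ = 0!·6!·2!/9! = 1/252; Racah Σ t=0..0: t=0:+1/120 = 1/120; ⇒ 3j(3 1 4; 2 0 -2)² = 1/21, sgn +1
I_A²/I_B² = (1/84)/(1/21) = 1/4

1/4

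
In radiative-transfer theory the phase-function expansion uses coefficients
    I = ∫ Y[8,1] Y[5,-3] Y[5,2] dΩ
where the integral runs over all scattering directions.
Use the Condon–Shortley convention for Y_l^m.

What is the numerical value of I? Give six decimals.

Checks pass: Σm=0; 18 even; l₃=5∈[3,13].
(2·8+1)(2·5+1)(2·5+1) = 2057
Δ: 8! 8! 2! / 19! → 1/37413090
sum: t=3:−1/1036800 t=4:+1/331776 t=5:−1/1036800 = 1/921600
3j²(8 5 5; 0 0 0) = Δ·Π!·Σ² = 490/46189  (sign -1)
sum: t=0:+1/406425600 t=1:−1/7257600 t=2:+1/2073600 = 47/135475200
3j²(8 5 5; 1 -3 2) = Δ·Π!·Σ² = 6627/461890  (sign -1)
combine: 4πI² = 2057·490/46189·6627/461890 = 324723/1037153
take √, sign +1: I = 0.15784476

0.157845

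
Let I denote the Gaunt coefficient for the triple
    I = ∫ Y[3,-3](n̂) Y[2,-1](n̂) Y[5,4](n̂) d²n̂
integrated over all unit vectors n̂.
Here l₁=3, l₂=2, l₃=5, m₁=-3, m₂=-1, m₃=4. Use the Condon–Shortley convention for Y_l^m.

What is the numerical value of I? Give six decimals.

Rules hold: Σm=0, L=10 even, 1≤5≤5.
N = 7·5·11 = 385
Δ = 0!·6!·4!/11! = 1/2310
Racah Σ t=0..0: t=0:+1/144 = 1/144
⇒ 3j(3 2 5; 0 0 0)² = 10/231, sgn -1
Racah Σ t=0..0: t=0:+1/4320 = 1/4320
⇒ 3j(3 2 5; -3 -1 4)² = 2/55, sgn -1
4πI² = N·(3j₀)²·(3jₘ)² = 20/33
I = +1·√(0.606061/4π) = 0.21961050

0.219610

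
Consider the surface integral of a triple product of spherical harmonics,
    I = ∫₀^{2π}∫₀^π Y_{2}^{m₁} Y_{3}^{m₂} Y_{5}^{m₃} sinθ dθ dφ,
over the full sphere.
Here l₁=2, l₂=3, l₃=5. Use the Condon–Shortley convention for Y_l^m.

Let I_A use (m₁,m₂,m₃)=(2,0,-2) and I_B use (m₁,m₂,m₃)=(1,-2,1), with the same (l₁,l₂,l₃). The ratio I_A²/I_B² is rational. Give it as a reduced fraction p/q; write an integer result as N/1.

35/24

Same 2,3,5: normalisation and zero-m 3j drop out of the ratio.
A: Δ: 0! 4! 6! / 11! → 1/2310; sum: t=0:+1/864 = 1/864; 3j²(2 3 5; 2 0 -2) = Δ·Π!·Σ² = 1/66  (sign -1)
B: Δ: 0! 4! 6! / 11! → 1/2310; sum: t=0:+1/720 = 1/720; 3j²(2 3 5; 1 -2 1) = Δ·Π!·Σ² = 4/385  (sign +1)
I_A²/I_B² = (1/66)/(4/385) = 35/24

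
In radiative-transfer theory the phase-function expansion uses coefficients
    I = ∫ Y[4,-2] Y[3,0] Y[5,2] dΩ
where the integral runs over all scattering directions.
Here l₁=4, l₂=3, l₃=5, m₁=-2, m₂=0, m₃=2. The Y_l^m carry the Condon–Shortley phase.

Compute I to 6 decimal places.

m-sum 0 ✓  L=12 even ✓  1≤5≤7 ✓
Π(2lᵢ+1) = 9×7×11 = 693
triangle coeff Δ(4,3,5) = 1/180180
Σ_t [0,2]: t=0:+1/576 t=1:−1/144 t=2:+1/576 = -1/288
(3j)²=20/1001 [(4 3 5; 0 0 0)], sign=+1
Σ_t [0,2]: t=0:+1/8640 t=1:−1/480 t=2:+1/576 = -1/4320
(3j)²=1/2145 [(4 3 5; -2 0 2)], sign=+1
⇒ 4πI² = 12/1859
I = (+1)√(12/1859/(4π)) = 0.02266449

0.022664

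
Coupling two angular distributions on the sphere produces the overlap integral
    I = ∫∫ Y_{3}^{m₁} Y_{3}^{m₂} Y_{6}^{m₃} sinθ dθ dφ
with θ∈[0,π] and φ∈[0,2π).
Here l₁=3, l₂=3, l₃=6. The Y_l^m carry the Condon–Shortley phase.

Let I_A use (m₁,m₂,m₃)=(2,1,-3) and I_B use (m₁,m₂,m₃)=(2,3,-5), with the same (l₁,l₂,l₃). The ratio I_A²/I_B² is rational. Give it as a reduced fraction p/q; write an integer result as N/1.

Shared (l₁,l₂,l₃)=(3,3,6): N and (l;000)² cancel in I_A²/I_B².
A: Δ = 0!·6!·6!/13! = 1/12012; Racah Σ t=0..0: t=0:+1/5760 = 1/5760; ⇒ 3j(3 3 6; 2 1 -3)² = 9/286, sgn -1
B: Δ = 0!·6!·6!/13! = 1/12012; Racah Σ t=0..0: t=0:+1/86400 = 1/86400; ⇒ 3j(3 3 6; 2 3 -5)² = 1/26, sgn -1
I_A²/I_B² = (9/286)/(1/26) = 9/11

9/11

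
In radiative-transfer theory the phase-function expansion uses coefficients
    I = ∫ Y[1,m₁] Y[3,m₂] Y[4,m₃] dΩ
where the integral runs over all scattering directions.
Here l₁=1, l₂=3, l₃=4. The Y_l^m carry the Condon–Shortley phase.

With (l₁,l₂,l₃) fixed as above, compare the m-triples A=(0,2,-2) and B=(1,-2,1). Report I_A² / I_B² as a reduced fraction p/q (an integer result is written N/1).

4/1

l's match ⇒ only the (l;m) 3-j factors differ between A and B.
A: triangle coeff Δ(1,3,4) = 1/252; Σ_t [0,0]: t=0:+1/120 = 1/120; (3j)²=1/21 [(1 3 4; 0 2 -2)], sign=+1
B: triangle coeff Δ(1,3,4) = 1/252; Σ_t [0,0]: t=0:+1/240 = 1/240; (3j)²=1/84 [(1 3 4; 1 -2 1)], sign=-1
I_A²/I_B² = (1/21)/(1/84) = 4/1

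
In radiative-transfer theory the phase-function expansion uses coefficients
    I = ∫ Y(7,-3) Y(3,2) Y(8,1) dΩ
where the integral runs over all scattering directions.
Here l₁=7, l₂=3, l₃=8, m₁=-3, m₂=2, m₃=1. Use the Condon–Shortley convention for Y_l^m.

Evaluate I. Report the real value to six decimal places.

Rules hold: Σm=0, L=18 even, 4≤8≤10.
N = 15·7·17 = 1785
Δ = 2!·12!·4!/19! = 1/5290740
Racah Σ t=0..2: t=0:+1/7257600 t=1:−1/2073600 t=2:+1/7257600 = -1/4838400
⇒ 3j(7 3 8; 0 0 0)² = 252/20995, sgn -1
Racah Σ t=1..2: t=1:−1/52254720 t=2:+1/11612160 = 1/14929920
⇒ 3j(7 3 8; -3 2 1)² = 1225/75582, sgn -1
4πI² = N·(3j₀)²·(3jₘ)² = 360150/1037153
I = +1·√(0.347249/4π) = 0.16623228

0.166232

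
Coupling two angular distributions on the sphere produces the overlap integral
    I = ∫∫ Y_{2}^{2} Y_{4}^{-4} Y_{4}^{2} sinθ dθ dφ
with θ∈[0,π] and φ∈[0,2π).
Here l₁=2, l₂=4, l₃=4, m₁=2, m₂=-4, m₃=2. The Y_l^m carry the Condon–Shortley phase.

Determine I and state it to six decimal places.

Rules hold: Σm=0, L=10 even, 2≤4≤6.
N = 5·9·9 = 405
Δ = 2!·2!·6!/11! = 1/13860
Racah Σ t=0..2: t=0:+1/192 t=1:−1/36 t=2:+1/192 = -5/288
⇒ 3j(2 4 4; 0 0 0)² = 20/693, sgn -1
Racah Σ t=0..0: t=0:+1/2880 = 1/2880
⇒ 3j(2 4 4; 2 -4 2)² = 2/165, sgn +1
4πI² = N·(3j₀)²·(3jₘ)² = 120/847
I = -1·√(0.141677/4π) = -0.10618031

-0.106180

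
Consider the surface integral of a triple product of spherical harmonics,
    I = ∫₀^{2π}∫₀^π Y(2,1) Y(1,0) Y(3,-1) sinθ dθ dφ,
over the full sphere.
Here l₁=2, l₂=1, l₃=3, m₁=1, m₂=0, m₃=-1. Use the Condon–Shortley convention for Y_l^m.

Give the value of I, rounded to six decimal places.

m-sum 0 ✓  L=6 even ✓  1≤3≤3 ✓
Π(2lᵢ+1) = 5×3×7 = 105
triangle coeff Δ(2,1,3) = 1/105
Σ_t [0,0]: t=0:+1/4 = 1/4
(3j)²=3/35 [(2 1 3; 0 0 0)], sign=-1
Σ_t [0,0]: t=0:+1/6 = 1/6
(3j)²=8/105 [(2 1 3; 1 0 -1)], sign=+1
⇒ 4πI² = 24/35
I = (-1)√(24/35/(4π)) = -0.23359668

-0.233597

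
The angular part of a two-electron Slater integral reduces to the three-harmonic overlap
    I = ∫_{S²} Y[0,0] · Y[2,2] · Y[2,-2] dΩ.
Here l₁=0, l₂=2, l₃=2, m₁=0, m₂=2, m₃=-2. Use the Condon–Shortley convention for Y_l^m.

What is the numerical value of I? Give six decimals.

0.282095

m-sum 0 ✓  L=4 even ✓  2≤2≤2 ✓
Π(2lᵢ+1) = 1×5×5 = 25
triangle coeff Δ(0,2,2) = 1/5
Σ_t [0,0]: t=0:+1/4 = 1/4
(3j)²=1/5 [(0 2 2; 0 0 0)], sign=+1
Σ_t [0,0]: t=0:+1/24 = 1/24
(3j)²=1/5 [(0 2 2; 0 2 -2)], sign=+1
⇒ 4πI² = 1/1
I = (+1)√(1/1/(4π)) = 0.28209479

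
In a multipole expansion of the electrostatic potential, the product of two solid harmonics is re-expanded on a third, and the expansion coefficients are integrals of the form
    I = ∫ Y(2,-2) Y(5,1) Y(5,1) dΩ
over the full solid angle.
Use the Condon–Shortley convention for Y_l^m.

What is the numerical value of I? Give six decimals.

0.198089

Checks pass: Σm=0; 12 even; l₃=5∈[3,7].
(2·2+1)(2·5+1)(2·5+1) = 605
Δ: 2! 2! 8! / 13! → 1/38610
sum: t=0:+1/2880 t=1:−1/576 t=2:+1/2880 = -1/960
3j²(2 5 5; 0 0 0) = Δ·Π!·Σ² = 10/429  (sign +1)
sum: t=2:+1/2304 = 1/2304
3j²(2 5 5; -2 1 1) = Δ·Π!·Σ² = 5/143  (sign +1)
combine: 4πI² = 605·10/429·5/143 = 250/507
take √, sign +1: I = 0.19808933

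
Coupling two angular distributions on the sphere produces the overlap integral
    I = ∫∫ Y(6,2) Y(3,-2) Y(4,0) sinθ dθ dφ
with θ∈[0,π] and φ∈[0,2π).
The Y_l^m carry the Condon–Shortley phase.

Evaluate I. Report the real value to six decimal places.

0.000000

Σlᵢ=13 odd — θ-integrand is odd under cosθ→−cosθ; I=0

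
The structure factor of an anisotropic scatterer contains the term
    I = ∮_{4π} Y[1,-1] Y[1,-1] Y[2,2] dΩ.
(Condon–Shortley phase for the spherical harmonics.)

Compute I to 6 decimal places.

Checks pass: Σm=0; 4 even; l₃=2∈[0,2].
(2·1+1)(2·1+1)(2·2+1) = 45
Δ: 0! 2! 2! / 5! → 1/30
sum: t=0:+1/1 = 1/1
3j²(1 1 2; 0 0 0) = Δ·Π!·Σ² = 2/15  (sign +1)
sum: t=0:+1/4 = 1/4
3j²(1 1 2; -1 -1 2) = Δ·Π!·Σ² = 1/5  (sign +1)
combine: 4πI² = 45·2/15·1/5 = 6/5
take √, sign +1: I = 0.30901936

0.309019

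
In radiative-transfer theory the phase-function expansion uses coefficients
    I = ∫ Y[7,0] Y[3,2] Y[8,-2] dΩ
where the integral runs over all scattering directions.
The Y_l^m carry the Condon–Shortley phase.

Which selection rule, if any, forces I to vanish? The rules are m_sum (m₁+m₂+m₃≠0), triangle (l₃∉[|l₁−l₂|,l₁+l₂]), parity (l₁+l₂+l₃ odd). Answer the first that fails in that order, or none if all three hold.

none

Σmᵢ = 0  ✓
l₃∈[|l₁−l₂|,l₁+l₂]=[4,10], have l₃=8  ✓
Σlᵢ = 18 ⇒ even  ✓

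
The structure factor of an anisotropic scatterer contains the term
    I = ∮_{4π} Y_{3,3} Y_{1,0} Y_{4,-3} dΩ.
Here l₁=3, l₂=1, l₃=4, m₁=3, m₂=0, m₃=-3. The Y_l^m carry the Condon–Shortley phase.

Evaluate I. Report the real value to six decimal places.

Checks pass: Σm=0; 8 even; l₃=4∈[2,4].
(2·3+1)(2·1+1)(2·4+1) = 189
Δ: 0! 6! 2! / 9! → 1/252
sum: t=0:+1/36 = 1/36
3j²(3 1 4; 0 0 0) = Δ·Π!·Σ² = 4/63  (sign +1)
sum: t=0:+1/720 = 1/720
3j²(3 1 4; 3 0 -3) = Δ·Π!·Σ² = 1/36  (sign -1)
combine: 4πI² = 189·4/63·1/36 = 1/3
take √, sign -1: I = -0.16286750

-0.162868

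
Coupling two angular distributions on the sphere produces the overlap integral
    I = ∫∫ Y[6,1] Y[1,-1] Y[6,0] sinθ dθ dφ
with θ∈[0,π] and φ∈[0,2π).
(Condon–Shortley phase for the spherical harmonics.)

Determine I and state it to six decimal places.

Σlᵢ=13 odd — θ-integrand is odd under cosθ→−cosθ; I=0

0.000000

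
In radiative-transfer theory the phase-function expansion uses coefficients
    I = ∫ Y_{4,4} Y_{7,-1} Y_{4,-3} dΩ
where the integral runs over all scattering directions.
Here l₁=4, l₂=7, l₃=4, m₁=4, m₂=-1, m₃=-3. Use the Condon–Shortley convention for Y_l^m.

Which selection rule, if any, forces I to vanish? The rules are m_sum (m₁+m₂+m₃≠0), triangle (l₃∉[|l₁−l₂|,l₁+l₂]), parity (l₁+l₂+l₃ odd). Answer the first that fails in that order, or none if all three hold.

parity

azimuthal sum: 4 − 1 − 3 = 0  ✓
3 ≤ 4 ≤ 11 (triangle on l)  ✓
L = 4 + 7 + 4 = 15 (odd)  ✗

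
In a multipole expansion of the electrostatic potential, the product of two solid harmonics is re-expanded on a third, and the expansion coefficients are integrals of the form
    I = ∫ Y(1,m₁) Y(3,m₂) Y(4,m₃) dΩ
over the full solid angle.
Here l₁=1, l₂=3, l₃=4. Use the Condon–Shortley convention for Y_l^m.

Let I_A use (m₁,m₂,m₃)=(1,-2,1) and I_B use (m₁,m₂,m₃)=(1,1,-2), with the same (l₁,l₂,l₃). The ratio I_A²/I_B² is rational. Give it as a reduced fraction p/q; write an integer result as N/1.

l's match ⇒ only the (l;m) 3-j factors differ between A and B.
A: triangle coeff Δ(1,3,4) = 1/252; Σ_t [0,0]: t=0:+1/240 = 1/240; (3j)²=1/84 [(1 3 4; 1 -2 1)], sign=-1
B: triangle coeff Δ(1,3,4) = 1/252; Σ_t [0,0]: t=0:+1/96 = 1/96; (3j)²=5/84 [(1 3 4; 1 1 -2)], sign=+1
I_A²/I_B² = (1/84)/(5/84) = 1/5

1/5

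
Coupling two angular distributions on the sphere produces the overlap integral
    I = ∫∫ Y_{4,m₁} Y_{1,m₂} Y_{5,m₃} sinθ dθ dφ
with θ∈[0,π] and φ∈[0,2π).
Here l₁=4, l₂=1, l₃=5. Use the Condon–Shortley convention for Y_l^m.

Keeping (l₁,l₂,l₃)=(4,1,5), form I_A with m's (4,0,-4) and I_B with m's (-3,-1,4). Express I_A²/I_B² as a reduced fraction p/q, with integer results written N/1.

Same 4,1,5: normalisation and zero-m 3j drop out of the ratio.
A: Δ: 0! 8! 2! / 11! → 1/495; sum: t=0:+1/40320 = 1/40320; 3j²(4 1 5; 4 0 -4) = Δ·Π!·Σ² = 1/55  (sign -1)
B: Δ: 0! 8! 2! / 11! → 1/495; sum: t=0:+1/10080 = 1/10080; 3j²(4 1 5; -3 -1 4) = Δ·Π!·Σ² = 4/55  (sign -1)
I_A²/I_B² = (1/55)/(4/55) = 1/4

1/4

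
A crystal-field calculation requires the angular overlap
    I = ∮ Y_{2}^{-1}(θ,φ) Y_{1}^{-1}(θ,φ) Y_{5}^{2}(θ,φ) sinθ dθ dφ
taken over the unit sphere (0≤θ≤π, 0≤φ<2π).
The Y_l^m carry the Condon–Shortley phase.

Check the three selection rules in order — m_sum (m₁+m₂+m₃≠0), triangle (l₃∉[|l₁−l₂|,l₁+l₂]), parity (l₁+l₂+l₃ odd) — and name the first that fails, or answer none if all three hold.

triangle

azimuthal sum: -1 − 1 + 2 = 0  ✓
1 ≤ 5 ≤ 3 (triangle on l)  ✗
L = 2 + 1 + 5 = 8 (even)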